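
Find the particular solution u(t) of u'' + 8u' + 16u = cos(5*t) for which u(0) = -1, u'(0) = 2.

u = -1672*exp(-4*t)/1681 - 9*cos(5*t)/1681 + 40*sin(5*t)/1681 - 86*t*exp(-4*t)/41

Characteristic equation r² + 8r + 16 = 0 has discriminant (8)² - 4·(16) = 0, so r = -4 is a repeated root.
Hence u_h = (C1 + C2*t)*exp(-4*t).
Try u_p = A*cos(5*t) + B*sin(5*t). Substituting and equating the coefficients of cos(5t) and sin(5t) gives A = -9/1681, B = 40/1681, so u_p = -9*cos(5*t)/1681 + 40*sin(5*t)/1681.
General solution: u = -9*cos(5*t)/1681 + 40*sin(5*t)/1681 + C1*exp(-4*t) + C2*t*exp(-4*t).
Apply the initial conditions: u(0) = -9/1681 + C1 = -1 and u'(0) = 200/1681 + C2 - 4*C1 = 2. Solving gives C1 = -1672/1681, C2 = -86/41.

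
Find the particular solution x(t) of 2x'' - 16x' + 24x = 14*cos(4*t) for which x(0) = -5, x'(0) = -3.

Divide through by 2: x'' - 8x' + 12x = 7*cos(4*t).
Characteristic equation r² - 8r + 12 = 0 factors as (r - 6)(r - 2) = 0, so r = 6, 2.
Hence x_h = C1*exp(6*t) + C2*exp(2*t).
Try x_p = A*cos(4*t) + B*sin(4*t). Substituting and equating the coefficients of cos(4t) and sin(4t) gives A = -7/260, B = -14/65, so x_p = -14*sin(4*t)/65 - 7*cos(4*t)/260.
General solution: x = -14*sin(4*t)/65 - 7*cos(4*t)/260 + C1*exp(6*t) + C2*exp(2*t).
Apply the initial conditions: x(0) = -7/260 + C1 + C2 = -5 and x'(0) = -56/65 + 2*C2 + 6*C1 = -3. Solving gives C1 = 203/104, C2 = -277/40.

x = -277*exp(2*t)/40 - 14*sin(4*t)/65 - 7*cos(4*t)/260 + 203*exp(6*t)/104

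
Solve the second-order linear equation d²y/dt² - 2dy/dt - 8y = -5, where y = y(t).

Characteristic equation r² - 2r - 8 = 0 factors as (r + 2)(r - 4) = 0, so r = -2, 4.
Hence y_h = C1*exp(-2*t) + C2*exp(4*t).
For the particular solution try y_p = A0. Substituting and matching coefficients of each power of t gives A0 = 5/8, so y_p = 5/8.

y = 5/8 + C1*exp(-2*t) + C2*exp(4*t)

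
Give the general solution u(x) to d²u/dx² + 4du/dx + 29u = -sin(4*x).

Characteristic equation r² + 4r + 29 = 0 has discriminant (4)² - 4·(29) = -100 < 0, so r = -2 ± 5i.
Hence u_h = C1*cos(5*x)*exp(-2*x) + C2*exp(-2*x)*sin(5*x).
Try u_p = A*cos(4*x) + B*sin(4*x). Substituting and equating the coefficients of cos(4x) and sin(4x) gives A = 16/425, B = -13/425, so u_p = -13*sin(4*x)/425 + 16*cos(4*x)/425.

u = -13*sin(4*x)/425 + 16*cos(4*x)/425 + C1*cos(5*x)*exp(-2*x) + C2*exp(-2*x)*sin(5*x)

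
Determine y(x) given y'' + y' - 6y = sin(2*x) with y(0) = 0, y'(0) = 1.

Characteristic equation r² + r - 6 = 0 factors as (r + 3)(r - 2) = 0, so r = -3, 2.
Hence y_h = C1*exp(-3*x) + C2*exp(2*x).
Try y_p = A*cos(2*x) + B*sin(2*x). Substituting and equating the coefficients of cos(2x) and sin(2x) gives A = -1/52, B = -5/52, so y_p = -5*sin(2*x)/52 - cos(2*x)/52.
General solution: y = -5*sin(2*x)/52 - cos(2*x)/52 + C1*exp(-3*x) + C2*exp(2*x).
Apply the initial conditions: y(0) = -1/52 + C1 + C2 = 0 and y'(0) = -5/26 - 3*C1 + 2*C2 = 1. Solving gives C1 = -3/13, C2 = 1/4.

y = -5*sin(2*x)/52 - 3*exp(-3*x)/13 - cos(2*x)/52 + exp(2*x)/4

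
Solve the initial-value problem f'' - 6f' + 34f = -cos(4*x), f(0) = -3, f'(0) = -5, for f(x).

f = -cos(4*x)/50 + 2*sin(4*x)/75 - 149*cos(5*x)*exp(3*x)/50 + 23*exp(3*x)*sin(5*x)/30

Characteristic equation r² - 6r + 34 = 0 has discriminant (-6)² - 4·(34) = -100 < 0, so r = 3 ± 5i.
Hence f_h = C1*cos(5*x)*exp(3*x) + C2*exp(3*x)*sin(5*x).
Try f_p = A*cos(4*x) + B*sin(4*x). Substituting and equating the coefficients of cos(4x) and sin(4x) gives A = -1/50, B = 2/75, so f_p = -cos(4*x)/50 + 2*sin(4*x)/75.
General solution: f = -cos(4*x)/50 + 2*sin(4*x)/75 + C1*cos(5*x)*exp(3*x) + C2*exp(3*x)*sin(5*x).
Apply the initial conditions: f(0) = -1/50 + C1 = -3 and f'(0) = 8/75 + 3*C1 + 5*C2 = -5. Solving gives C1 = -149/50, C2 = 23/30.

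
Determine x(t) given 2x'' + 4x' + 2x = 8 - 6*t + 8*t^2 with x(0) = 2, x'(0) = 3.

x = 34 - 32*exp(-t) - 19*t + 4*t**2 - 10*t*exp(-t)

Divide through by 2: x'' + 2x' + x = 4 - 3*t + 4*t^2.
Characteristic equation r² + 2r + 1 = 0 has discriminant (2)² - 4·(1) = 0, so r = -1 is a repeated root.
Hence x_h = (C1 + C2*t)*exp(-t).
For the particular solution try x_p = A0 + A1*t + A2*t^2. Substituting and matching coefficients of each power of t gives A0 = 34, A1 = -19, A2 = 4, so x_p = 34 - 19*t + 4*t^2.
General solution: x = 34 - 19*t + 4*t^2 + C1*exp(-t) + C2*t*exp(-t).
Apply the initial conditions: x(0) = 34 + C1 = 2 and x'(0) = -19 + C2 - C1 = 3. Solving gives C1 = -32, C2 = -10.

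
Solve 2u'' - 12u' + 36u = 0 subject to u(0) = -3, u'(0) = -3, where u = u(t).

Divide through by 2: u'' - 6u' + 18u = 0.
Characteristic equation r² - 6r + 18 = 0 has discriminant (-6)² - 4·(18) = -36 < 0, so r = 3 ± 3i.
Hence u_h = C1*cos(3*t)*exp(3*t) + C2*exp(3*t)*sin(3*t).
Apply the initial conditions: u(0) = C1 = -3 and u'(0) = 3*C1 + 3*C2 = -3. Solving gives C1 = -3, C2 = 2.

u = -3*cos(3*t)*exp(3*t) + 2*exp(3*t)*sin(3*t)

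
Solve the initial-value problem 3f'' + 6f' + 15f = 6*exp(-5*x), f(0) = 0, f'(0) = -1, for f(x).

Divide through by 3: f'' + 2f' + 5f = 2*exp(-5*x).
Characteristic equation r² + 2r + 5 = 0 has discriminant (2)² - 4·(5) = -16 < 0, so r = -1 ± 2i.
Hence f_h = C1*cos(2*x)*exp(-x) + C2*exp(-x)*sin(2*x).
Try f_p = A*exp(-5*x). Substituting into the equation and dividing by exp(-5*x) gives A = 1/10, so f_p = exp(-5*x)/10.
General solution: f = exp(-5*x)/10 + C1*cos(2*x)*exp(-x) + C2*exp(-x)*sin(2*x).
Apply the initial conditions: f(0) = 1/10 + C1 = 0 and f'(0) = -1/2 - C1 + 2*C2 = -1. Solving gives C1 = -1/10, C2 = -3/10.

f = exp(-5*x)/10 - 3*exp(-x)*sin(2*x)/10 - cos(2*x)*exp(-x)/10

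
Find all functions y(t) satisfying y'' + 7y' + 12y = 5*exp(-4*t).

y = C1*exp(-4*t) + C2*exp(-3*t) - 5*t*exp(-4*t)

Characteristic equation r² + 7r + 12 = 0 factors as (r + 4)(r + 3) = 0, so r = -4, -3.
Hence y_h = C1*exp(-4*t) + C2*exp(-3*t).
Since exp(-4*t) solves the homogeneous equation (r = -4 is a root of multiplicity 1), multiply the trial by t. Try y_p = A*t*exp(-4*t). Substituting into the equation and dividing by exp(-4*t) gives A = -5, so y_p = -5*t*exp(-4*t).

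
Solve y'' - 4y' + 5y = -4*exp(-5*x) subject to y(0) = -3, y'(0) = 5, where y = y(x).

Characteristic equation r² - 4r + 5 = 0 has discriminant (-4)² - 4·(5) = -4 < 0, so r = 2 ± i.
Hence y_h = C1*cos(x)*exp(2*x) + C2*exp(2*x)*sin(x).
Try y_p = A*exp(-5*x). Substituting into the equation and dividing by exp(-5*x) gives A = -2/25, so y_p = -2*exp(-5*x)/25.
General solution: y = -2*exp(-5*x)/25 + C1*cos(x)*exp(2*x) + C2*exp(2*x)*sin(x).
Apply the initial conditions: y(0) = -2/25 + C1 = -3 and y'(0) = 2/5 + C2 + 2*C1 = 5. Solving gives C1 = -73/25, C2 = 261/25.

y = -2*exp(-5*x)/25 - 73*cos(x)*exp(2*x)/25 + 261*exp(2*x)*sin(x)/25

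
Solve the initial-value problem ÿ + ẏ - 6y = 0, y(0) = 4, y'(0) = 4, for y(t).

y = 4*exp(-3*t)/5 + 16*exp(2*t)/5

Characteristic equation r² + r - 6 = 0 factors as (r + 3)(r - 2) = 0, so r = -3, 2.
Hence y_h = C1*exp(-3*t) + C2*exp(2*t).
Apply the initial conditions: y(0) = C1 + C2 = 4 and y'(0) = -3*C1 + 2*C2 = 4. Solving gives C1 = 4/5, C2 = 16/5.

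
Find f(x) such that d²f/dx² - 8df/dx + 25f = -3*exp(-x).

Characteristic equation r² - 8r + 25 = 0 has discriminant (-8)² - 4·(25) = -36 < 0, so r = 4 ± 3i.
Hence f_h = C1*cos(3*x)*exp(4*x) + C2*exp(4*x)*sin(3*x).
Try f_p = A*exp(-x). Substituting into the equation and dividing by exp(-x) gives A = -3/34, so f_p = -3*exp(-x)/34.

f = -3*exp(-x)/34 + C1*cos(3*x)*exp(4*x) + C2*exp(4*x)*sin(3*x)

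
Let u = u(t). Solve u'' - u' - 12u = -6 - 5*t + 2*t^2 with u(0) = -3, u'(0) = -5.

Characteristic equation r² - r - 12 = 0 factors as (r + 3)(r - 4) = 0, so r = -3, 4.
Hence u_h = C1*exp(-3*t) + C2*exp(4*t).
For the particular solution try u_p = A0 + A1*t + A2*t^2. Substituting and matching coefficients of each power of t gives A0 = 47/108, A1 = 4/9, A2 = -1/6, so u_p = 47/108 - t^2/6 + 4*t/9.
General solution: u = 47/108 - t^2/6 + 4*t/9 + C1*exp(-3*t) + C2*exp(4*t).
Apply the initial conditions: u(0) = 47/108 + C1 + C2 = -3 and u'(0) = 4/9 - 3*C1 + 4*C2 = -5. Solving gives C1 = -32/27, C2 = -9/4.

u = 47/108 - 32*exp(-3*t)/27 - 9*exp(4*t)/4 - t**2/6 + 4*t/9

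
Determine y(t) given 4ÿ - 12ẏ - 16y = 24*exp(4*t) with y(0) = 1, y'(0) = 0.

Divide through by 4: y'' - 3y' - 4y = 6*exp(4*t).
Characteristic equation r² - 3r - 4 = 0 factors as (r + 1)(r - 4) = 0, so r = -1, 4.
Hence y_h = C1*exp(-t) + C2*exp(4*t).
Since exp(4*t) solves the homogeneous equation (r = 4 is a root of multiplicity 1), multiply the trial by t. Try y_p = A*t*exp(4*t). Substituting into the equation and dividing by exp(4*t) gives A = 6/5, so y_p = 6*t*exp(4*t)/5.
General solution: y = C1*exp(-t) + C2*exp(4*t) + 6*t*exp(4*t)/5.
Apply the initial conditions: y(0) = C1 + C2 = 1 and y'(0) = 6/5 - C1 + 4*C2 = 0. Solving gives C1 = 26/25, C2 = -1/25.

y = -exp(4*t)/25 + 26*exp(-t)/25 + 6*t*exp(4*t)/5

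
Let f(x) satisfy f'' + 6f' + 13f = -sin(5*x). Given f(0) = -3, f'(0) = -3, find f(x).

Characteristic equation r² + 6r + 13 = 0 has discriminant (6)² - 4·(13) = -16 < 0, so r = -3 ± 2i.
Hence f_h = C1*cos(2*x)*exp(-3*x) + C2*exp(-3*x)*sin(2*x).
Try f_p = A*cos(5*x) + B*sin(5*x). Substituting and equating the coefficients of cos(5x) and sin(5x) gives A = 5/174, B = 1/87, so f_p = sin(5*x)/87 + 5*cos(5*x)/174.
General solution: f = sin(5*x)/87 + 5*cos(5*x)/174 + C1*cos(2*x)*exp(-3*x) + C2*exp(-3*x)*sin(2*x).
Apply the initial conditions: f(0) = 5/174 + C1 = -3 and f'(0) = 5/87 - 3*C1 + 2*C2 = -3. Solving gives C1 = -527/174, C2 = -2113/348.

f = sin(5*x)/87 + 5*cos(5*x)/174 - 2113*exp(-3*x)*sin(2*x)/348 - 527*cos(2*x)*exp(-3*x)/174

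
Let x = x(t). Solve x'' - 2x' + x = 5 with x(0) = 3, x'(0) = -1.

Characteristic equation r² - 2r + 1 = 0 has discriminant (-2)² - 4·(1) = 0, so r = 1 is a repeated root.
Hence x_h = (C1 + C2*t)*exp(t).
For the particular solution try x_p = A0. Substituting and matching coefficients of each power of t gives A0 = 5, so x_p = 5.
General solution: x = 5 + C1*exp(t) + C2*t*exp(t).
Apply the initial conditions: x(0) = 5 + C1 = 3 and x'(0) = C1 + C2 = -1. Solving gives C1 = -2, C2 = 1.

x = 5 - 2*exp(t) + t*exp(t)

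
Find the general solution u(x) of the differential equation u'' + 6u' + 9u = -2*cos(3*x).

u = -sin(3*x)/9 + C1*exp(-3*x) + C2*x*exp(-3*x)

Characteristic equation r² + 6r + 9 = 0 has discriminant (6)² - 4·(9) = 0, so r = -3 is a repeated root.
Hence u_h = (C1 + C2*x)*exp(-3*x).
Try u_p = A*cos(3*x) + B*sin(3*x). Substituting and equating the coefficients of cos(3x) and sin(3x) gives A = 0, B = -1/9, so u_p = -sin(3*x)/9.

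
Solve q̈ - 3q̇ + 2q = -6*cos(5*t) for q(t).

q = 45*sin(5*t)/377 + 69*cos(5*t)/377 + C1*exp(t) + C2*exp(2*t)

Characteristic equation r² - 3r + 2 = 0 factors as (r - 1)(r - 2) = 0, so r = 1, 2.
Hence q_h = C1*exp(t) + C2*exp(2*t).
Try q_p = A*cos(5*t) + B*sin(5*t). Substituting and equating the coefficients of cos(5t) and sin(5t) gives A = 69/377, B = 45/377, so q_p = 45*sin(5*t)/377 + 69*cos(5*t)/377.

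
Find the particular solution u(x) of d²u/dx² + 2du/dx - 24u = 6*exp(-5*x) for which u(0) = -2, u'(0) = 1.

Characteristic equation r² + 2r - 24 = 0 factors as (r - 4)(r + 6) = 0, so r = 4, -6.
Hence u_h = C1*exp(4*x) + C2*exp(-6*x).
Try u_p = A*exp(-5*x). Substituting into the equation and dividing by exp(-5*x) gives A = -2/3, so u_p = -2*exp(-5*x)/3.
General solution: u = -2*exp(-5*x)/3 + C1*exp(4*x) + C2*exp(-6*x).
Apply the initial conditions: u(0) = -2/3 + C1 + C2 = -2 and u'(0) = 10/3 - 6*C2 + 4*C1 = 1. Solving gives C1 = -31/30, C2 = -3/10.

u = -31*exp(4*x)/30 - 3*exp(-6*x)/10 - 2*exp(-5*x)/3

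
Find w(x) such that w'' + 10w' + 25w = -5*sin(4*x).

Characteristic equation r² + 10r + 25 = 0 has discriminant (10)² - 4·(25) = 0, so r = -5 is a repeated root.
Hence w_h = (C1 + C2*x)*exp(-5*x).
Try w_p = A*cos(4*x) + B*sin(4*x). Substituting and equating the coefficients of cos(4x) and sin(4x) gives A = 200/1681, B = -45/1681, so w_p = -45*sin(4*x)/1681 + 200*cos(4*x)/1681.

w = -45*sin(4*x)/1681 + 200*cos(4*x)/1681 + C1*exp(-5*x) + C2*x*exp(-5*x)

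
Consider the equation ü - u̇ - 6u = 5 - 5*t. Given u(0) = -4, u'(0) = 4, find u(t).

u = -35/36 - 49*exp(-2*t)/20 - 26*exp(3*t)/45 + 5*t/6

Characteristic equation r² - r - 6 = 0 factors as (r - 3)(r + 2) = 0, so r = 3, -2.
Hence u_h = C1*exp(3*t) + C2*exp(-2*t).
For the particular solution try u_p = A0 + A1*t. Substituting and matching coefficients of each power of t gives A0 = -35/36, A1 = 5/6, so u_p = -35/36 + 5*t/6.
General solution: u = -35/36 + 5*t/6 + C1*exp(3*t) + C2*exp(-2*t).
Apply the initial conditions: u(0) = -35/36 + C1 + C2 = -4 and u'(0) = 5/6 - 2*C2 + 3*C1 = 4. Solving gives C1 = -26/45, C2 = -49/20.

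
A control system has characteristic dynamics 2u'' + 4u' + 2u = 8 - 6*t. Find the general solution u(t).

Divide through by 2: u'' + 2u' + u = 4 - 3*t.
Characteristic equation r² + 2r + 1 = 0 has discriminant (2)² - 4·(1) = 0, so r = -1 is a repeated root.
Hence u_h = (C1 + C2*t)*exp(-t).
For the particular solution try u_p = A0 + A1*t. Substituting and matching coefficients of each power of t gives A0 = 10, A1 = -3, so u_p = 10 - 3*t.

u = 10 - 3*t + C1*exp(-t) + C2*t*exp(-t)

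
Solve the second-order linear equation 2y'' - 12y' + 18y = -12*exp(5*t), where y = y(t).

y = -3*exp(5*t)/2 + C1*exp(3*t) + C2*t*exp(3*t)

Divide through by 2: y'' - 6y' + 9y = -6*exp(5*t).
Characteristic equation r² - 6r + 9 = 0 has discriminant (-6)² - 4·(9) = 0, so r = 3 is a repeated root.
Hence y_h = (C1 + C2*t)*exp(3*t).
Try y_p = A*exp(5*t). Substituting into the equation and dividing by exp(5*t) gives A = -3/2, so y_p = -3*exp(5*t)/2.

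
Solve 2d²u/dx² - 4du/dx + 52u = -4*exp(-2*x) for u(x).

Divide through by 2: u'' - 2u' + 26u = -2*exp(-2*x).
Characteristic equation r² - 2r + 26 = 0 has discriminant (-2)² - 4·(26) = -100 < 0, so r = 1 ± 5i.
Hence u_h = C1*cos(5*x)*exp(x) + C2*exp(x)*sin(5*x).
Try u_p = A*exp(-2*x). Substituting into the equation and dividing by exp(-2*x) gives A = -1/17, so u_p = -exp(-2*x)/17.

u = -exp(-2*x)/17 + C1*cos(5*x)*exp(x) + C2*exp(x)*sin(5*x)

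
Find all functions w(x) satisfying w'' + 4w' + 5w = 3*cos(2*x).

w = 3*cos(2*x)/65 + 24*sin(2*x)/65 + C1*cos(x)*exp(-2*x) + C2*exp(-2*x)*sin(x)

Characteristic equation r² + 4r + 5 = 0 has discriminant (4)² - 4·(5) = -4 < 0, so r = -2 ± i.
Hence w_h = C1*cos(x)*exp(-2*x) + C2*exp(-2*x)*sin(x).
Try w_p = A*cos(2*x) + B*sin(2*x). Substituting and equating the coefficients of cos(2x) and sin(2x) gives A = 3/65, B = 24/65, so w_p = 3*cos(2*x)/65 + 24*sin(2*x)/65.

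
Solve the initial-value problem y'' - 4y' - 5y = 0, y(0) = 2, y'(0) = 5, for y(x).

Characteristic equation r² - 4r - 5 = 0 factors as (r + 1)(r - 5) = 0, so r = -1, 5.
Hence y_h = C1*exp(-x) + C2*exp(5*x).
Apply the initial conditions: y(0) = C1 + C2 = 2 and y'(0) = -C1 + 5*C2 = 5. Solving gives C1 = 5/6, C2 = 7/6.

y = 5*exp(-x)/6 + 7*exp(5*x)/6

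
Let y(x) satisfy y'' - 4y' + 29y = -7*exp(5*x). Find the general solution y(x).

Characteristic equation r² - 4r + 29 = 0 has discriminant (-4)² - 4·(29) = -100 < 0, so r = 2 ± 5i.
Hence y_h = C1*cos(5*x)*exp(2*x) + C2*exp(2*x)*sin(5*x).
Try y_p = A*exp(5*x). Substituting into the equation and dividing by exp(5*x) gives A = -7/34, so y_p = -7*exp(5*x)/34.

y = -7*exp(5*x)/34 + C1*cos(5*x)*exp(2*x) + C2*exp(2*x)*sin(5*x)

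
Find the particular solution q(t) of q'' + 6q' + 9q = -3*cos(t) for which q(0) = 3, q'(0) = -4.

q = -9*sin(t)/50 - 6*cos(t)/25 + 81*exp(-3*t)/25 + 59*t*exp(-3*t)/10

Characteristic equation r² + 6r + 9 = 0 has discriminant (6)² - 4·(9) = 0, so r = -3 is a repeated root.
Hence q_h = (C1 + C2*t)*exp(-3*t).
Try q_p = A*cos(t) + B*sin(t). Substituting and equating the coefficients of cos(t) and sin(t) gives A = -6/25, B = -9/50, so q_p = -9*sin(t)/50 - 6*cos(t)/25.
General solution: q = -9*sin(t)/50 - 6*cos(t)/25 + C1*exp(-3*t) + C2*t*exp(-3*t).
Apply the initial conditions: q(0) = -6/25 + C1 = 3 and q'(0) = -9/50 + C2 - 3*C1 = -4. Solving gives C1 = 81/25, C2 = 59/10.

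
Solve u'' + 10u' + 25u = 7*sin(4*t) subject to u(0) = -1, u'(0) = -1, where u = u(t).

Characteristic equation r² + 10r + 25 = 0 has discriminant (10)² - 4·(25) = 0, so r = -5 is a repeated root.
Hence u_h = (C1 + C2*t)*exp(-5*t).
Try u_p = A*cos(4*t) + B*sin(4*t). Substituting and equating the coefficients of cos(4t) and sin(4t) gives A = -280/1681, B = 63/1681, so u_p = -280*cos(4*t)/1681 + 63*sin(4*t)/1681.
General solution: u = -280*cos(4*t)/1681 + 63*sin(4*t)/1681 + C1*exp(-5*t) + C2*t*exp(-5*t).
Apply the initial conditions: u(0) = -280/1681 + C1 = -1 and u'(0) = 252/1681 + C2 - 5*C1 = -1. Solving gives C1 = -1401/1681, C2 = -218/41.

u = -1401*exp(-5*t)/1681 - 280*cos(4*t)/1681 + 63*sin(4*t)/1681 - 218*t*exp(-5*t)/41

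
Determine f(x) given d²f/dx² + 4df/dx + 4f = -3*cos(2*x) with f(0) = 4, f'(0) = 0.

Characteristic equation r² + 4r + 4 = 0 has discriminant (4)² - 4·(4) = 0, so r = -2 is a repeated root.
Hence f_h = (C1 + C2*x)*exp(-2*x).
Try f_p = A*cos(2*x) + B*sin(2*x). Substituting and equating the coefficients of cos(2x) and sin(2x) gives A = 0, B = -3/8, so f_p = -3*sin(2*x)/8.
General solution: f = -3*sin(2*x)/8 + C1*exp(-2*x) + C2*x*exp(-2*x).
Apply the initial conditions: f(0) = C1 = 4 and f'(0) = -3/4 + C2 - 2*C1 = 0. Solving gives C1 = 4, C2 = 35/4.

f = 4*exp(-2*x) - 3*sin(2*x)/8 + 35*x*exp(-2*x)/4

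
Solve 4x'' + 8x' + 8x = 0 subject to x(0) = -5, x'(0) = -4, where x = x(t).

Divide through by 4: x'' + 2x' + 2x = 0.
Characteristic equation r² + 2r + 2 = 0 has discriminant (2)² - 4·(2) = -4 < 0, so r = -1 ± i.
Hence x_h = C1*cos(t)*exp(-t) + C2*exp(-t)*sin(t).
Apply the initial conditions: x(0) = C1 = -5 and x'(0) = C2 - C1 = -4. Solving gives C1 = -5, C2 = -9.

x = -9*exp(-t)*sin(t) - 5*cos(t)*exp(-t)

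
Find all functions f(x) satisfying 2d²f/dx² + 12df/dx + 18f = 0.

Divide through by 2: f'' + 6f' + 9f = 0.
Characteristic equation r² + 6r + 9 = 0 has discriminant (6)² - 4·(9) = 0, so r = -3 is a repeated root.
Hence f_h = (C1 + C2*x)*exp(-3*x).

f = C1*exp(-3*x) + C2*x*exp(-3*x)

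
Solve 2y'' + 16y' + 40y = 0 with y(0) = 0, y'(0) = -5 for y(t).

Divide through by 2: y'' + 8y' + 20y = 0.
Characteristic equation r² + 8r + 20 = 0 has discriminant (8)² - 4·(20) = -16 < 0, so r = -4 ± 2i.
Hence y_h = C1*cos(2*t)*exp(-4*t) + C2*exp(-4*t)*sin(2*t).
Apply the initial conditions: y(0) = C1 = 0 and y'(0) = -4*C1 + 2*C2 = -5. Solving gives C1 = 0, C2 = -5/2.

y = -5*exp(-4*t)*sin(2*t)/2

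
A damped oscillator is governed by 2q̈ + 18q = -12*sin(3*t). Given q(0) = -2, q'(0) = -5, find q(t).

q = -2*cos(3*t) - 2*sin(3*t) + t*cos(3*t)

Divide through by 2: q'' + 9q = -6*sin(3*t).
Characteristic equation r² + 9 = 0 has discriminant (0)² - 4·(9) = -36 < 0, so r = ± 3i.
Hence q_h = C1*cos(3*t) + C2*sin(3*t).
Since ±3i are characteristic roots, multiply the trial by t. Try q_p = t*(A*cos(3*t) + B*sin(3*t)). Substituting and equating the coefficients of cos(3t) and sin(3t) gives A = 1, B = 0, so q_p = t*cos(3*t).
General solution: q = C1*cos(3*t) + C2*sin(3*t) + t*cos(3*t).
Apply the initial conditions: q(0) = C1 = -2 and q'(0) = 1 + 3*C2 = -5. Solving gives C1 = -2, C2 = -2.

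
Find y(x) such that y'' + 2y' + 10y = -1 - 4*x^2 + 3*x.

Characteristic equation r² + 2r + 10 = 0 has discriminant (2)² - 4·(10) = -36 < 0, so r = -1 ± 3i.
Hence y_h = C1*cos(3*x)*exp(-x) + C2*exp(-x)*sin(3*x).
For the particular solution try y_p = A0 + A1*x + A2*x^2. Substituting and matching coefficients of each power of x gives A0 = -14/125, A1 = 23/50, A2 = -2/5, so y_p = -14/125 - 2*x^2/5 + 23*x/50.

y = -14/125 - 2*x**2/5 + 23*x/50 + C1*cos(3*x)*exp(-x) + C2*exp(-x)*sin(3*x)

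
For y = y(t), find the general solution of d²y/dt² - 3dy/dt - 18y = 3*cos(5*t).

y = -129*cos(5*t)/2074 - 45*sin(5*t)/2074 + C1*exp(-3*t) + C2*exp(6*t)

Characteristic equation r² - 3r - 18 = 0 factors as (r + 3)(r - 6) = 0, so r = -3, 6.
Hence y_h = C1*exp(-3*t) + C2*exp(6*t).
Try y_p = A*cos(5*t) + B*sin(5*t). Substituting and equating the coefficients of cos(5t) and sin(5t) gives A = -129/2074, B = -45/2074, so y_p = -129*cos(5*t)/2074 - 45*sin(5*t)/2074.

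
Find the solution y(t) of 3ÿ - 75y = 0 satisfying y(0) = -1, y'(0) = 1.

Divide through by 3: y'' - 25y = 0.
Characteristic equation r² - 25 = 0 factors as (r + 5)(r - 5) = 0, so r = -5, 5.
Hence y_h = C1*exp(-5*t) + C2*exp(5*t).
Apply the initial conditions: y(0) = C1 + C2 = -1 and y'(0) = -5*C1 + 5*C2 = 1. Solving gives C1 = -3/5, C2 = -2/5.

y = -3*exp(-5*t)/5 - 2*exp(5*t)/5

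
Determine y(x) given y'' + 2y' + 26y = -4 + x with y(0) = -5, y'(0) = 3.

Characteristic equation r² + 2r + 26 = 0 has discriminant (2)² - 4·(26) = -100 < 0, so r = -1 ± 5i.
Hence y_h = C1*cos(5*x)*exp(-x) + C2*exp(-x)*sin(5*x).
For the particular solution try y_p = A0 + A1*x. Substituting and matching coefficients of each power of x gives A0 = -53/338, A1 = 1/26, so y_p = -53/338 + x/26.
General solution: y = -53/338 + x/26 + C1*cos(5*x)*exp(-x) + C2*exp(-x)*sin(5*x).
Apply the initial conditions: y(0) = -53/338 + C1 = -5 and y'(0) = 1/26 - C1 + 5*C2 = 3. Solving gives C1 = -1637/338, C2 = -318/845.

y = -53/338 + x/26 - 1637*cos(5*x)*exp(-x)/338 - 318*exp(-x)*sin(5*x)/845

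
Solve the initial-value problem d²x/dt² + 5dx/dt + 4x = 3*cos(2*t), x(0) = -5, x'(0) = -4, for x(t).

x = -41*exp(-t)/5 + 3*sin(2*t)/10 + 16*exp(-4*t)/5

Characteristic equation r² + 5r + 4 = 0 factors as (r + 1)(r + 4) = 0, so r = -1, -4.
Hence x_h = C1*exp(-t) + C2*exp(-4*t).
Try x_p = A*cos(2*t) + B*sin(2*t). Substituting and equating the coefficients of cos(2t) and sin(2t) gives A = 0, B = 3/10, so x_p = 3*sin(2*t)/10.
General solution: x = 3*sin(2*t)/10 + C1*exp(-t) + C2*exp(-4*t).
Apply the initial conditions: x(0) = C1 + C2 = -5 and x'(0) = 3/5 - C1 - 4*C2 = -4. Solving gives C1 = -41/5, C2 = 16/5.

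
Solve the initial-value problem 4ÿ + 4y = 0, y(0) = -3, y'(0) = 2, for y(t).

Divide through by 4: y'' + y = 0.
Characteristic equation r² + 1 = 0 has discriminant (0)² - 4·(1) = -4 < 0, so r = ± i.
Hence y_h = C1*cos(t) + C2*sin(t).
Apply the initial conditions: y(0) = C1 = -3 and y'(0) = C2 = 2. Solving gives C1 = -3, C2 = 2.

y = -3*cos(t) + 2*sin(t)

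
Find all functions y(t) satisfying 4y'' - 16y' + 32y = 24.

y = 3/4 + C1*cos(2*t)*exp(2*t) + C2*exp(2*t)*sin(2*t)

Divide through by 4: y'' - 4y' + 8y = 6.
Characteristic equation r² - 4r + 8 = 0 has discriminant (-4)² - 4·(8) = -16 < 0, so r = 2 ± 2i.
Hence y_h = C1*cos(2*t)*exp(2*t) + C2*exp(2*t)*sin(2*t).
For the particular solution try y_p = A0. Substituting and matching coefficients of each power of t gives A0 = 3/4, so y_p = 3/4.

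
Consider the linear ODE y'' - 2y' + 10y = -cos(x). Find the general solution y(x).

Characteristic equation r² - 2r + 10 = 0 has discriminant (-2)² - 4·(10) = -36 < 0, so r = 1 ± 3i.
Hence y_h = C1*cos(3*x)*exp(x) + C2*exp(x)*sin(3*x).
Try y_p = A*cos(x) + B*sin(x). Substituting and equating the coefficients of cos(x) and sin(x) gives A = -9/85, B = 2/85, so y_p = -9*cos(x)/85 + 2*sin(x)/85.

y = -9*cos(x)/85 + 2*sin(x)/85 + C1*cos(3*x)*exp(x) + C2*exp(x)*sin(3*x)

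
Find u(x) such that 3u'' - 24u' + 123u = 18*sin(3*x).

u = 3*sin(3*x)/25 + 9*cos(3*x)/100 + C1*cos(5*x)*exp(4*x) + C2*exp(4*x)*sin(5*x)

Divide through by 3: u'' - 8u' + 41u = 6*sin(3*x).
Characteristic equation r² - 8r + 41 = 0 has discriminant (-8)² - 4·(41) = -100 < 0, so r = 4 ± 5i.
Hence u_h = C1*cos(5*x)*exp(4*x) + C2*exp(4*x)*sin(5*x).
Try u_p = A*cos(3*x) + B*sin(3*x). Substituting and equating the coefficients of cos(3x) and sin(3x) gives A = 9/100, B = 3/25, so u_p = 3*sin(3*x)/25 + 9*cos(3*x)/100.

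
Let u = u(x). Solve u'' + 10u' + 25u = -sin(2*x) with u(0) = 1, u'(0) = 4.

u = -21*sin(2*x)/841 + 20*cos(2*x)/841 + 821*exp(-5*x)/841 + 259*x*exp(-5*x)/29

Characteristic equation r² + 10r + 25 = 0 has discriminant (10)² - 4·(25) = 0, so r = -5 is a repeated root.
Hence u_h = (C1 + C2*x)*exp(-5*x).
Try u_p = A*cos(2*x) + B*sin(2*x). Substituting and equating the coefficients of cos(2x) and sin(2x) gives A = 20/841, B = -21/841, so u_p = -21*sin(2*x)/841 + 20*cos(2*x)/841.
General solution: u = -21*sin(2*x)/841 + 20*cos(2*x)/841 + C1*exp(-5*x) + C2*x*exp(-5*x).
Apply the initial conditions: u(0) = 20/841 + C1 = 1 and u'(0) = -42/841 + C2 - 5*C1 = 4. Solving gives C1 = 821/841, C2 = 259/29.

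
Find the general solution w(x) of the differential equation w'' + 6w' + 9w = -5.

w = -5/9 + C1*exp(-3*x) + C2*x*exp(-3*x)

Characteristic equation r² + 6r + 9 = 0 has discriminant (6)² - 4·(9) = 0, so r = -3 is a repeated root.
Hence w_h = (C1 + C2*x)*exp(-3*x).
For the particular solution try w_p = A0. Substituting and matching coefficients of each power of x gives A0 = -5/9, so w_p = -5/9.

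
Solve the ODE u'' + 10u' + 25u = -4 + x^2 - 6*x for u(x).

u = -34/625 - 34*x/125 + x**2/25 + C1*exp(-5*x) + C2*x*exp(-5*x)

Characteristic equation r² + 10r + 25 = 0 has discriminant (10)² - 4·(25) = 0, so r = -5 is a repeated root.
Hence u_h = (C1 + C2*x)*exp(-5*x).
For the particular solution try u_p = A0 + A1*x + A2*x^2. Substituting and matching coefficients of each power of x gives A0 = -34/625, A1 = -34/125, A2 = 1/25, so u_p = -34/625 - 34*x/125 + x^2/25.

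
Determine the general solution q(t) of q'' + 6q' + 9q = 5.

Characteristic equation r² + 6r + 9 = 0 has discriminant (6)² - 4·(9) = 0, so r = -3 is a repeated root.
Hence q_h = (C1 + C2*t)*exp(-3*t).
For the particular solution try q_p = A0. Substituting and matching coefficients of each power of t gives A0 = 5/9, so q_p = 5/9.

q = 5/9 + C1*exp(-3*t) + C2*t*exp(-3*t)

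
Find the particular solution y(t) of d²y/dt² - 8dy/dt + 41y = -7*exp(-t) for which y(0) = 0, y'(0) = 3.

y = -7*exp(-t)/50 + 7*cos(5*t)*exp(4*t)/50 + 23*exp(4*t)*sin(5*t)/50

Characteristic equation r² - 8r + 41 = 0 has discriminant (-8)² - 4·(41) = -100 < 0, so r = 4 ± 5i.
Hence y_h = C1*cos(5*t)*exp(4*t) + C2*exp(4*t)*sin(5*t).
Try y_p = A*exp(-t). Substituting into the equation and dividing by exp(-t) gives A = -7/50, so y_p = -7*exp(-t)/50.
General solution: y = -7*exp(-t)/50 + C1*cos(5*t)*exp(4*t) + C2*exp(4*t)*sin(5*t).
Apply the initial conditions: y(0) = -7/50 + C1 = 0 and y'(0) = 7/50 + 4*C1 + 5*C2 = 3. Solving gives C1 = 7/50, C2 = 23/50.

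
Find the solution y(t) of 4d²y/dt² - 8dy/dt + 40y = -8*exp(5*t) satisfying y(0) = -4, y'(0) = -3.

Divide through by 4: y'' - 2y' + 10y = -2*exp(5*t).
Characteristic equation r² - 2r + 10 = 0 has discriminant (-2)² - 4·(10) = -36 < 0, so r = 1 ± 3i.
Hence y_h = C1*cos(3*t)*exp(t) + C2*exp(t)*sin(3*t).
Try y_p = A*exp(5*t). Substituting into the equation and dividing by exp(5*t) gives A = -2/25, so y_p = -2*exp(5*t)/25.
General solution: y = -2*exp(5*t)/25 + C1*cos(3*t)*exp(t) + C2*exp(t)*sin(3*t).
Apply the initial conditions: y(0) = -2/25 + C1 = -4 and y'(0) = -2/5 + C1 + 3*C2 = -3. Solving gives C1 = -98/25, C2 = 11/25.

y = -2*exp(5*t)/25 - 98*cos(3*t)*exp(t)/25 + 11*exp(t)*sin(3*t)/25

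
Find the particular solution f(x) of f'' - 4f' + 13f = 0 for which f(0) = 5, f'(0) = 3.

f = 5*cos(3*x)*exp(2*x) - 7*exp(2*x)*sin(3*x)/3

Characteristic equation r² - 4r + 13 = 0 has discriminant (-4)² - 4·(13) = -36 < 0, so r = 2 ± 3i.
Hence f_h = C1*cos(3*x)*exp(2*x) + C2*exp(2*x)*sin(3*x).
Apply the initial conditions: f(0) = C1 = 5 and f'(0) = 2*C1 + 3*C2 = 3. Solving gives C1 = 5, C2 = -7/3.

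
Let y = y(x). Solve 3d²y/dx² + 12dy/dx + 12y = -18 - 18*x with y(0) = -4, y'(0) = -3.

Divide through by 3: y'' + 4y' + 4y = -6 - 6*x.
Characteristic equation r² + 4r + 4 = 0 has discriminant (4)² - 4·(4) = 0, so r = -2 is a repeated root.
Hence y_h = (C1 + C2*x)*exp(-2*x).
For the particular solution try y_p = A0 + A1*x. Substituting and matching coefficients of each power of x gives A0 = 0, A1 = -3/2, so y_p = -3*x/2.
General solution: y = -3*x/2 + C1*exp(-2*x) + C2*x*exp(-2*x).
Apply the initial conditions: y(0) = C1 = -4 and y'(0) = -3/2 + C2 - 2*C1 = -3. Solving gives C1 = -4, C2 = -19/2.

y = -4*exp(-2*x) - 3*x/2 - 19*x*exp(-2*x)/2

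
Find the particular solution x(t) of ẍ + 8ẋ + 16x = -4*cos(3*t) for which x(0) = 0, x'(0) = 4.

x = -96*sin(3*t)/625 - 28*cos(3*t)/625 + 28*exp(-4*t)/625 + 116*t*exp(-4*t)/25

Characteristic equation r² + 8r + 16 = 0 has discriminant (8)² - 4·(16) = 0, so r = -4 is a repeated root.
Hence x_h = (C1 + C2*t)*exp(-4*t).
Try x_p = A*cos(3*t) + B*sin(3*t). Substituting and equating the coefficients of cos(3t) and sin(3t) gives A = -28/625, B = -96/625, so x_p = -96*sin(3*t)/625 - 28*cos(3*t)/625.
General solution: x = -96*sin(3*t)/625 - 28*cos(3*t)/625 + C1*exp(-4*t) + C2*t*exp(-4*t).
Apply the initial conditions: x(0) = -28/625 + C1 = 0 and x'(0) = -288/625 + C2 - 4*C1 = 4. Solving gives C1 = 28/625, C2 = 116/25.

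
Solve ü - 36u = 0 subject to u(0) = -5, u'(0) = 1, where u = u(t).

u = -31*exp(-6*t)/12 - 29*exp(6*t)/12

Characteristic equation r² - 36 = 0 factors as (r - 6)(r + 6) = 0, so r = 6, -6.
Hence u_h = C1*exp(6*t) + C2*exp(-6*t).
Apply the initial conditions: u(0) = C1 + C2 = -5 and u'(0) = -6*C2 + 6*C1 = 1. Solving gives C1 = -29/12, C2 = -31/12.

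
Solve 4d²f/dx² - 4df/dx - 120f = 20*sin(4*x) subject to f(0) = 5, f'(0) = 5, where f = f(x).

f = -115*sin(4*x)/1066 + 5*cos(4*x)/533 + 395*exp(6*x)/143 + 1005*exp(-5*x)/451

Divide through by 4: f'' - f' - 30f = 5*sin(4*x).
Characteristic equation r² - r - 30 = 0 factors as (r - 6)(r + 5) = 0, so r = 6, -5.
Hence f_h = C1*exp(6*x) + C2*exp(-5*x).
Try f_p = A*cos(4*x) + B*sin(4*x). Substituting and equating the coefficients of cos(4x) and sin(4x) gives A = 5/533, B = -115/1066, so f_p = -115*sin(4*x)/1066 + 5*cos(4*x)/533.
General solution: f = -115*sin(4*x)/1066 + 5*cos(4*x)/533 + C1*exp(6*x) + C2*exp(-5*x).
Apply the initial conditions: f(0) = 5/533 + C1 + C2 = 5 and f'(0) = -230/533 - 5*C2 + 6*C1 = 5. Solving gives C1 = 395/143, C2 = 1005/451.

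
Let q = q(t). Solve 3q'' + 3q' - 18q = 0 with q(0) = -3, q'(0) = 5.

q = -11*exp(-3*t)/5 - 4*exp(2*t)/5

Divide through by 3: q'' + q' - 6q = 0.
Characteristic equation r² + r - 6 = 0 factors as (r + 3)(r - 2) = 0, so r = -3, 2.
Hence q_h = C1*exp(-3*t) + C2*exp(2*t).
Apply the initial conditions: q(0) = C1 + C2 = -3 and q'(0) = -3*C1 + 2*C2 = 5. Solving gives C1 = -11/5, C2 = -4/5.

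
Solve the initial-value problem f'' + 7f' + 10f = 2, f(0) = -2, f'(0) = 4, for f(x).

f = 1/5 - 7*exp(-2*x)/3 + 2*exp(-5*x)/15

Characteristic equation r² + 7r + 10 = 0 factors as (r + 5)(r + 2) = 0, so r = -5, -2.
Hence f_h = C1*exp(-5*x) + C2*exp(-2*x).
For the particular solution try f_p = A0. Substituting and matching coefficients of each power of x gives A0 = 1/5, so f_p = 1/5.
General solution: f = 1/5 + C1*exp(-5*x) + C2*exp(-2*x).
Apply the initial conditions: f(0) = 1/5 + C1 + C2 = -2 and f'(0) = -5*C1 - 2*C2 = 4. Solving gives C1 = 2/15, C2 = -7/3.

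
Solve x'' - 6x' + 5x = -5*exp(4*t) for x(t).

x = 5*exp(4*t)/3 + C1*exp(5*t) + C2*exp(t)

Characteristic equation r² - 6r + 5 = 0 factors as (r - 5)(r - 1) = 0, so r = 5, 1.
Hence x_h = C1*exp(5*t) + C2*exp(t).
Try x_p = A*exp(4*t). Substituting into the equation and dividing by exp(4*t) gives A = 5/3, so x_p = 5*exp(4*t)/3.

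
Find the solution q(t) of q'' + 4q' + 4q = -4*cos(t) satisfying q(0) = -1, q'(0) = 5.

Characteristic equation r² + 4r + 4 = 0 has discriminant (4)² - 4·(4) = 0, so r = -2 is a repeated root.
Hence q_h = (C1 + C2*t)*exp(-2*t).
Try q_p = A*cos(t) + B*sin(t). Substituting and equating the coefficients of cos(t) and sin(t) gives A = -12/25, B = -16/25, so q_p = -16*sin(t)/25 - 12*cos(t)/25.
General solution: q = -16*sin(t)/25 - 12*cos(t)/25 + C1*exp(-2*t) + C2*t*exp(-2*t).
Apply the initial conditions: q(0) = -12/25 + C1 = -1 and q'(0) = -16/25 + C2 - 2*C1 = 5. Solving gives C1 = -13/25, C2 = 23/5.

q = -16*sin(t)/25 - 13*exp(-2*t)/25 - 12*cos(t)/25 + 23*t*exp(-2*t)/5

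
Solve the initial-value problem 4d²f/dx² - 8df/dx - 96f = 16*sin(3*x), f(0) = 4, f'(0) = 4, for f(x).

f = -44*sin(3*x)/375 + 8*cos(3*x)/375 + 152*exp(6*x)/75 + 244*exp(-4*x)/125

Divide through by 4: f'' - 2f' - 24f = 4*sin(3*x).
Characteristic equation r² - 2r - 24 = 0 factors as (r - 6)(r + 4) = 0, so r = 6, -4.
Hence f_h = C1*exp(6*x) + C2*exp(-4*x).
Try f_p = A*cos(3*x) + B*sin(3*x). Substituting and equating the coefficients of cos(3x) and sin(3x) gives A = 8/375, B = -44/375, so f_p = -44*sin(3*x)/375 + 8*cos(3*x)/375.
General solution: f = -44*sin(3*x)/375 + 8*cos(3*x)/375 + C1*exp(6*x) + C2*exp(-4*x).
Apply the initial conditions: f(0) = 8/375 + C1 + C2 = 4 and f'(0) = -44/125 - 4*C2 + 6*C1 = 4. Solving gives C1 = 152/75, C2 = 244/125.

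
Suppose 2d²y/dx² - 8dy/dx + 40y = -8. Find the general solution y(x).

y = -1/5 + C1*cos(4*x)*exp(2*x) + C2*exp(2*x)*sin(4*x)

Divide through by 2: y'' - 4y' + 20y = -4.
Characteristic equation r² - 4r + 20 = 0 has discriminant (-4)² - 4·(20) = -64 < 0, so r = 2 ± 4i.
Hence y_h = C1*cos(4*x)*exp(2*x) + C2*exp(2*x)*sin(4*x).
For the particular solution try y_p = A0. Substituting and matching coefficients of each power of x gives A0 = -1/5, so y_p = -1/5.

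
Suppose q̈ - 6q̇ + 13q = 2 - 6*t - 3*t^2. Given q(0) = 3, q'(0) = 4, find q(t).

q = -268/2197 - 114*t/169 - 3*t**2/13 - 10307*exp(3*t)*sin(2*t)/4394 + 6859*cos(2*t)*exp(3*t)/2197

Characteristic equation r² - 6r + 13 = 0 has discriminant (-6)² - 4·(13) = -16 < 0, so r = 3 ± 2i.
Hence q_h = C1*cos(2*t)*exp(3*t) + C2*exp(3*t)*sin(2*t).
For the particular solution try q_p = A0 + A1*t + A2*t^2. Substituting and matching coefficients of each power of t gives A0 = -268/2197, A1 = -114/169, A2 = -3/13, so q_p = -268/2197 - 114*t/169 - 3*t^2/13.
General solution: q = -268/2197 - 114*t/169 - 3*t^2/13 + C1*cos(2*t)*exp(3*t) + C2*exp(3*t)*sin(2*t).
Apply the initial conditions: q(0) = -268/2197 + C1 = 3 and q'(0) = -114/169 + 2*C2 + 3*C1 = 4. Solving gives C1 = 6859/2197, C2 = -10307/4394.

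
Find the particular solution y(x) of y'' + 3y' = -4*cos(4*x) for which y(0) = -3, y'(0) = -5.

y = -14/3 - 3*sin(4*x)/25 + 4*cos(4*x)/25 + 113*exp(-3*x)/75

Characteristic equation r² + 3r = 0 factors as (r + 3)r = 0, so r = -3, 0.
Hence y_h = C1*exp(-3*x) + C2.
Try y_p = A*cos(4*x) + B*sin(4*x). Substituting and equating the coefficients of cos(4x) and sin(4x) gives A = 4/25, B = -3/25, so y_p = -3*sin(4*x)/25 + 4*cos(4*x)/25.
General solution: y = C2 - 3*sin(4*x)/25 + 4*cos(4*x)/25 + C1*exp(-3*x).
Apply the initial conditions: y(0) = 4/25 + C1 + C2 = -3 and y'(0) = -12/25 - 3*C1 = -5. Solving gives C1 = 113/75, C2 = -14/3.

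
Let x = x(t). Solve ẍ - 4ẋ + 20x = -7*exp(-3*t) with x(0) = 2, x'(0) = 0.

x = -7*exp(-3*t)/41 - 199*exp(2*t)*sin(4*t)/164 + 89*cos(4*t)*exp(2*t)/41

Characteristic equation r² - 4r + 20 = 0 has discriminant (-4)² - 4·(20) = -64 < 0, so r = 2 ± 4i.
Hence x_h = C1*cos(4*t)*exp(2*t) + C2*exp(2*t)*sin(4*t).
Try x_p = A*exp(-3*t). Substituting into the equation and dividing by exp(-3*t) gives A = -7/41, so x_p = -7*exp(-3*t)/41.
General solution: x = -7*exp(-3*t)/41 + C1*cos(4*t)*exp(2*t) + C2*exp(2*t)*sin(4*t).
Apply the initial conditions: x(0) = -7/41 + C1 = 2 and x'(0) = 21/41 + 2*C1 + 4*C2 = 0. Solving gives C1 = 89/41, C2 = -199/164.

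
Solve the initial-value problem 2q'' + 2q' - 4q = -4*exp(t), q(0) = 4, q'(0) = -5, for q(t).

Divide through by 2: q'' + q' - 2q = -2*exp(t).
Characteristic equation r² + r - 2 = 0 factors as (r + 2)(r - 1) = 0, so r = -2, 1.
Hence q_h = C1*exp(-2*t) + C2*exp(t).
Since exp(t) solves the homogeneous equation (r = 1 is a root of multiplicity 1), multiply the trial by t. Try q_p = A*t*exp(t). Substituting into the equation and dividing by exp(t) gives A = -2/3, so q_p = -2*t*exp(t)/3.
General solution: q = C1*exp(-2*t) + C2*exp(t) - 2*t*exp(t)/3.
Apply the initial conditions: q(0) = C1 + C2 = 4 and q'(0) = -2/3 + C2 - 2*C1 = -5. Solving gives C1 = 25/9, C2 = 11/9.

q = 11*exp(t)/9 + 25*exp(-2*t)/9 - 2*t*exp(t)/3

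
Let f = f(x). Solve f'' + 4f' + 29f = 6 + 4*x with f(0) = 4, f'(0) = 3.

f = 158/841 + 4*x/29 + 3206*cos(5*x)*exp(-2*x)/841 + 8819*exp(-2*x)*sin(5*x)/4205

Characteristic equation r² + 4r + 29 = 0 has discriminant (4)² - 4·(29) = -100 < 0, so r = -2 ± 5i.
Hence f_h = C1*cos(5*x)*exp(-2*x) + C2*exp(-2*x)*sin(5*x).
For the particular solution try f_p = A0 + A1*x. Substituting and matching coefficients of each power of x gives A0 = 158/841, A1 = 4/29, so f_p = 158/841 + 4*x/29.
General solution: f = 158/841 + 4*x/29 + C1*cos(5*x)*exp(-2*x) + C2*exp(-2*x)*sin(5*x).
Apply the initial conditions: f(0) = 158/841 + C1 = 4 and f'(0) = 4/29 - 2*C1 + 5*C2 = 3. Solving gives C1 = 3206/841, C2 = 8819/4205.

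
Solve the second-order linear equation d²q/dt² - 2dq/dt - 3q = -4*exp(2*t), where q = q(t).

Characteristic equation r² - 2r - 3 = 0 factors as (r + 1)(r - 3) = 0, so r = -1, 3.
Hence q_h = C1*exp(-t) + C2*exp(3*t).
Try q_p = A*exp(2*t). Substituting into the equation and dividing by exp(2*t) gives A = 4/3, so q_p = 4*exp(2*t)/3.

q = 4*exp(2*t)/3 + C1*exp(-t) + C2*exp(3*t)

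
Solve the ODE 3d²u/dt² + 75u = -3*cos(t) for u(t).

u = -cos(t)/24 + C1*cos(5*t) + C2*sin(5*t)

Divide through by 3: u'' + 25u = -cos(t).
Characteristic equation r² + 25 = 0 has discriminant (0)² - 4·(25) = -100 < 0, so r = ± 5i.
Hence u_h = C1*cos(5*t) + C2*sin(5*t).
Try u_p = A*cos(t) + B*sin(t). Substituting and equating the coefficients of cos(t) and sin(t) gives A = -1/24, B = 0, so u_p = -cos(t)/24.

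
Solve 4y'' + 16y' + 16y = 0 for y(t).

y = C1*exp(-2*t) + C2*t*exp(-2*t)

Divide through by 4: y'' + 4y' + 4y = 0.
Characteristic equation r² + 4r + 4 = 0 has discriminant (4)² - 4·(4) = 0, so r = -2 is a repeated root.
Hence y_h = (C1 + C2*t)*exp(-2*t).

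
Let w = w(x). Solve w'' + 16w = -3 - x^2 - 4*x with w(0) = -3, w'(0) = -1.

Characteristic equation r² + 16 = 0 has discriminant (0)² - 4·(16) = -64 < 0, so r = ± 4i.
Hence w_h = C1*cos(4*x) + C2*sin(4*x).
For the particular solution try w_p = A0 + A1*x + A2*x^2. Substituting and matching coefficients of each power of x gives A0 = -23/128, A1 = -1/4, A2 = -1/16, so w_p = -23/128 - x/4 - x^2/16.
General solution: w = -23/128 - x/4 - x^2/16 + C1*cos(4*x) + C2*sin(4*x).
Apply the initial conditions: w(0) = -23/128 + C1 = -3 and w'(0) = -1/4 + 4*C2 = -1. Solving gives C1 = -361/128, C2 = -3/16.

w = -23/128 - 361*cos(4*x)/128 - 3*sin(4*x)/16 - x/4 - x**2/16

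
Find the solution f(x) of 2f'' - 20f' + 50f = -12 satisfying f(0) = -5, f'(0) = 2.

Divide through by 2: f'' - 10f' + 25f = -6.
Characteristic equation r² - 10r + 25 = 0 has discriminant (-10)² - 4·(25) = 0, so r = 5 is a repeated root.
Hence f_h = (C1 + C2*x)*exp(5*x).
For the particular solution try f_p = A0. Substituting and matching coefficients of each power of x gives A0 = -6/25, so f_p = -6/25.
General solution: f = -6/25 + C1*exp(5*x) + C2*x*exp(5*x).
Apply the initial conditions: f(0) = -6/25 + C1 = -5 and f'(0) = C2 + 5*C1 = 2. Solving gives C1 = -119/25, C2 = 129/5.

f = -6/25 - 119*exp(5*x)/25 + 129*x*exp(5*x)/5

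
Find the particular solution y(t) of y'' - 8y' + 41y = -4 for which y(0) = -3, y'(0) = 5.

y = -4/41 - 119*cos(5*t)*exp(4*t)/41 + 681*exp(4*t)*sin(5*t)/205

Characteristic equation r² - 8r + 41 = 0 has discriminant (-8)² - 4·(41) = -100 < 0, so r = 4 ± 5i.
Hence y_h = C1*cos(5*t)*exp(4*t) + C2*exp(4*t)*sin(5*t).
For the particular solution try y_p = A0. Substituting and matching coefficients of each power of t gives A0 = -4/41, so y_p = -4/41.
General solution: y = -4/41 + C1*cos(5*t)*exp(4*t) + C2*exp(4*t)*sin(5*t).
Apply the initial conditions: y(0) = -4/41 + C1 = -3 and y'(0) = 4*C1 + 5*C2 = 5. Solving gives C1 = -119/41, C2 = 681/205.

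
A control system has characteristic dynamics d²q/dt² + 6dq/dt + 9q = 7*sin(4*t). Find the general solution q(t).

Characteristic equation r² + 6r + 9 = 0 has discriminant (6)² - 4·(9) = 0, so r = -3 is a repeated root.
Hence q_h = (C1 + C2*t)*exp(-3*t).
Try q_p = A*cos(4*t) + B*sin(4*t). Substituting and equating the coefficients of cos(4t) and sin(4t) gives A = -168/625, B = -49/625, so q_p = -168*cos(4*t)/625 - 49*sin(4*t)/625.

q = -168*cos(4*t)/625 - 49*sin(4*t)/625 + C1*exp(-3*t) + C2*t*exp(-3*t)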